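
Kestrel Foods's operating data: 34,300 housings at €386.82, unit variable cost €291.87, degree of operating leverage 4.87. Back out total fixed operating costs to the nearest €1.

€2,588,041

Contribution at this volume is 34,300 × €94.95 = €3,256,785.00.
DOL = contribution / EBIT, so EBIT = €3,256,785.00 / 4.87 = €668,744.35.
And FC = contribution − EBIT = €3,256,785.00 − €668,744.35 = €2,588,041.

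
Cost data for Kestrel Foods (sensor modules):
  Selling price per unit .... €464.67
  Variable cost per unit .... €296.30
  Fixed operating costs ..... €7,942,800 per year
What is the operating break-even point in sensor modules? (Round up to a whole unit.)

Each unit contributes €464.67 − €296.30 = €168.37.
Break-even Q = €7,942,800 / €168.37 = 47,174.67 → 47,175 sensor modules.

47,175 sensor modules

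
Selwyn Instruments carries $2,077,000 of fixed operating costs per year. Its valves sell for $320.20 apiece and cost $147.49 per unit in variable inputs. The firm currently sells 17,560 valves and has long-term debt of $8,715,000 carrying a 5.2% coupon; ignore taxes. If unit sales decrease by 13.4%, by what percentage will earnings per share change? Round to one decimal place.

Total contribution margin = 17,560 × $172.71 = $3,032,787.60.
EBIT = $3,032,787.60 − $2,077,000 = $955,787.60.
Interest = $453,180.00, so EBIT − I = $502,607.60.
Degree of combined leverage = contribution ÷ (EBIT − I) = $3,032,787.60 ÷ $502,607.60 = 6.0341.
EPS therefore changes by 6.0341 × (-13.4%) = -80.9%.

-80.9%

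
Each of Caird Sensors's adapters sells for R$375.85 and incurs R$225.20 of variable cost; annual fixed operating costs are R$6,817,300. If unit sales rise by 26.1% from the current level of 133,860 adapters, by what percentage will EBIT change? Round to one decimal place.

Total contribution margin = 133,860 × R$150.65 = R$20,166,009.00.
Operating income = contribution − fixed costs = R$20,166,009.00 − R$6,817,300 = R$13,348,709.00.
DOL = contribution ÷ EBIT = R$20,166,009.00 ÷ R$13,348,709.00 = 1.5107.
So EBIT moves 1.5107 × (+26.1%) = +39.4%.

+39.4%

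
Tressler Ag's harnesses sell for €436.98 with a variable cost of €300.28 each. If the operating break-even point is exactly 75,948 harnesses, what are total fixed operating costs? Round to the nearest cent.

Unit CM = price − variable cost = €436.98 − €300.28 = €136.70.
Since BE = FC / CM, FC = 75,948 × €136.70 = €10,382,091.60.

€10,382,091.60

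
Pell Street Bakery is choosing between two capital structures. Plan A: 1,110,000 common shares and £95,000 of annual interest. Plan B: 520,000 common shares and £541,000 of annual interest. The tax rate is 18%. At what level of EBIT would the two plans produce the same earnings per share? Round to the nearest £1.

£934,085

Set EPS_A = EPS_B: (EBIT − £95,000)(1 − 0.18) ÷ 1,110,000 = (EBIT − £541,000)(1 − 0.18) ÷ 520,000.
The (1 − t) factor cancels: (EBIT − 95,000) × 520,000 = (EBIT − 541,000) × 1,110,000.
Solving, EBIT = (541,000·1,110,000 − 95,000·520,000) / (1,110,000 − 520,000) = 551,110,000,000 / 590,000 = 934,084.75.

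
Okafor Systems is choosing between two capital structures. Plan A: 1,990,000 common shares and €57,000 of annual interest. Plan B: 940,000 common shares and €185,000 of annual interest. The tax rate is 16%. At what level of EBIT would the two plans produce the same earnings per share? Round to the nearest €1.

Set EPS_A = EPS_B: (EBIT − €57,000)(1 − 0.16) ÷ 1,990,000 = (EBIT − €185,000)(1 − 0.16) ÷ 940,000.
The (1 − t) factor cancels: (EBIT − 57,000) × 940,000 = (EBIT − 185,000) × 1,990,000.
EBIT × (1,990,000 − 940,000) = 185,000 × 1,990,000 − 57,000 × 940,000 = 314,570,000,000, so EBIT = 314,570,000,000 ÷ 1,050,000 = 299,590.48.

€299,590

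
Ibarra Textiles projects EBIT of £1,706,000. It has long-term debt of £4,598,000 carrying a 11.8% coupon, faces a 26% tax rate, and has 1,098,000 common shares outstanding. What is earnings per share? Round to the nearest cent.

Pre-tax income = £1,706,000 − £542,564.00 = £1,163,436.00.
After tax at 26%: net income = £1,163,436.00 × 0.74 = £860,942.64.
Per share: £860,942.64 / 1,098,000 shares = £0.78.

£0.78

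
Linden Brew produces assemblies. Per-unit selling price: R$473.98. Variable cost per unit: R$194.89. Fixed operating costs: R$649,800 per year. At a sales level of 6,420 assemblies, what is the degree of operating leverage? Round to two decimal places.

Contribution at this volume is 6,420 × R$279.09 = R$1,791,757.80.
Operating income = contribution − fixed costs = R$1,791,757.80 − R$649,800 = R$1,141,957.80.
DOL = contribution ÷ EBIT = R$1,791,757.80 ÷ R$1,141,957.80 = 1.5690.

1.57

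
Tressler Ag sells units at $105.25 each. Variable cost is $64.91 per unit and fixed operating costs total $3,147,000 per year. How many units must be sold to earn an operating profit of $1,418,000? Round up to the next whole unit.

113,164 units

Unit CM = price − variable cost = $105.25 − $64.91 = $40.34.
Required volume = (fixed costs + target profit) ÷ CM = ($3,147,000 + $1,418,000) ÷ $40.34 = 113,163.11, so 113,164 units.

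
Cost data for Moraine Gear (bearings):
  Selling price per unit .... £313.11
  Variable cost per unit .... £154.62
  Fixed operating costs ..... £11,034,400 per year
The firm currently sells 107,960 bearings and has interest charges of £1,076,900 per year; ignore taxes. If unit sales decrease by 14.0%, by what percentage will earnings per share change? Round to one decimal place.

Contribution at this volume is 107,960 × £158.49 = £17,110,580.40.
Subtracting fixed costs: EBIT = £17,110,580.40 − £11,034,400 = £6,076,180.40.
After interest of £1,076,900.00, pre-tax earnings = £4,999,280.40.
Degree of combined leverage = contribution ÷ (EBIT − I) = £17,110,580.40 ÷ £4,999,280.40 = 3.4226.
EPS therefore changes by 3.4226 × (-14.0%) = -47.9%.

-47.9%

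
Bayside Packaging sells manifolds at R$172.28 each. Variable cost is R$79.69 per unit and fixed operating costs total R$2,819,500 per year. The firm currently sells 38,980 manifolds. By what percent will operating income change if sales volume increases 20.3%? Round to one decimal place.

Total contribution margin = 38,980 × R$92.59 = R$3,609,158.20.
EBIT = R$3,609,158.20 − R$2,819,500 = R$789,658.20.
DOL = contribution ÷ EBIT = R$3,609,158.20 ÷ R$789,658.20 = 4.5705.
%ΔEBIT = DOL × %ΔSales = 4.5705 × +20.3% = +92.8%.

+92.8%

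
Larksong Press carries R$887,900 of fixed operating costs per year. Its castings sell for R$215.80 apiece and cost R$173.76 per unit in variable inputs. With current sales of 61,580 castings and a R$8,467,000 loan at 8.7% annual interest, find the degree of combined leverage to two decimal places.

2.68

At 61,580 units, contribution = 61,580 × R$42.04 = R$2,588,823.20.
EBIT = R$2,588,823.20 − R$887,900 = R$1,700,923.20. Interest = R$736,629.00.
DOL = R$2,588,823.20 ÷ R$1,700,923.20 = 1.5220; DFL = R$1,700,923.20 ÷ R$964,294.20 = 1.7639.
DCL = DOL × DFL = 1.5220 × 1.7639 = 2.6847.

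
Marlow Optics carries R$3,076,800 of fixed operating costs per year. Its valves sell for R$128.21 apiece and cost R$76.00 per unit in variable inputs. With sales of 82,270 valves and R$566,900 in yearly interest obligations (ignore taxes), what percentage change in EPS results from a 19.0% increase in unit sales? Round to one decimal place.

+125.2%

Contribution at this volume is 82,270 × R$52.21 = R$4,295,316.70.
EBIT = R$4,295,316.70 − R$3,076,800 = R$1,218,516.70.
Interest = R$566,900.00, so EBIT − I = R$651,616.70.
Degree of combined leverage = contribution ÷ (EBIT − I) = R$4,295,316.70 ÷ R$651,616.70 = 6.5918.
EPS therefore changes by 6.5918 × (+19.0%) = +125.2%.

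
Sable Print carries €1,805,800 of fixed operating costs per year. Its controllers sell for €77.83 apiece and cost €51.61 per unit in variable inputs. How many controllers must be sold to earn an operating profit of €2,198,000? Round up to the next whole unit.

Each unit contributes €77.83 − €51.61 = €26.22.
Units = (FC + target) / CM = (€1,805,800 + €2,198,000) / €26.22 = 152,700.23, so 152,701 controllers.

152,701 controllers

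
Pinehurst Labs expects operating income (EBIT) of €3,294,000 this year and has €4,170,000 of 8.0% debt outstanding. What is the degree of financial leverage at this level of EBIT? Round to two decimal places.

Interest = €333,600.00.
Degree of financial leverage = EBIT / (EBIT − interest) = €3,294,000 / €2,960,400.00 = 1.1127.

1.11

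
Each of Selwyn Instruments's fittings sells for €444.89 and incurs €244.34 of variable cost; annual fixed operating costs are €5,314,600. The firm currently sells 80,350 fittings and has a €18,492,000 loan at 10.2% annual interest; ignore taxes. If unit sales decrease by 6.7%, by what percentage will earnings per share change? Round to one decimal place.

Contribution at this volume is 80,350 × €200.55 = €16,114,192.50.
Subtracting fixed costs: EBIT = €16,114,192.50 − €5,314,600 = €10,799,592.50.
Interest = €1,886,184.00, so EBIT − I = €8,913,408.50.
DCL = total CM / (EBIT − I) = €16,114,192.50 / €8,913,408.50 = 1.8079.
%ΔEPS = DCL × %ΔSales = 1.8079 × -6.7% = -12.1%.

-12.1%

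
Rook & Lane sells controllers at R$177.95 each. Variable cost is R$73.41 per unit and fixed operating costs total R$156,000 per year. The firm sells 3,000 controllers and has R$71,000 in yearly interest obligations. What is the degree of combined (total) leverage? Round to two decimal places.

At 3,000 units, contribution = 3,000 × R$104.54 = R$313,620.00.
Subtracting fixed costs: EBIT = R$313,620.00 − R$156,000 = R$157,620.00. Interest = R$71,000.00, so EBIT − I = R$86,620.00.
Degree of total leverage = total CM / (EBIT − interest) = R$313,620.00 / R$86,620.00 = 3.6206.

3.62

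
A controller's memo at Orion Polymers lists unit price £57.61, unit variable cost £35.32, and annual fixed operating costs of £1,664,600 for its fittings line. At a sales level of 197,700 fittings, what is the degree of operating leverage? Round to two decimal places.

Contribution at this volume is 197,700 × £22.29 = £4,406,733.00.
Operating income = contribution − fixed costs = £4,406,733.00 − £1,664,600 = £2,742,133.00.
DOL = contribution ÷ EBIT = £4,406,733.00 ÷ £2,742,133.00 = 1.6070.

1.61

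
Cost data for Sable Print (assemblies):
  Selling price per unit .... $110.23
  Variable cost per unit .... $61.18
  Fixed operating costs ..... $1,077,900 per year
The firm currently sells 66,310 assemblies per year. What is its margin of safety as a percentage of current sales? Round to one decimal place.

Contribution margin per unit = $110.23 − $61.18 = $49.05. Break-even units = $1,077,900 ÷ $49.05 = 21,975.54; break-even revenue = 21,975.54 × $110.23 = $2,422,363.24.
Current sales = 66,310 × $110.23 = $7,309,351.30.
Margin of safety = ($7,309,351.30 − $2,422,363.24) ÷ $7,309,351.30 = 66.9%.

66.9%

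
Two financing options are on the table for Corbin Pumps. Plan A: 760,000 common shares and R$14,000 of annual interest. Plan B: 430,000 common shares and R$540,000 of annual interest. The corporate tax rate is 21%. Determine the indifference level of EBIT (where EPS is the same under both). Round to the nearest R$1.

R$1,225,394

Set EPS_A = EPS_B: (EBIT − R$14,000)(1 − 0.21) ÷ 760,000 = (EBIT − R$540,000)(1 − 0.21) ÷ 430,000.
Cancelling (1 − t) and cross-multiplying: 430,000·(EBIT − 14,000) = 760,000·(EBIT − 540,000).
EBIT × (760,000 − 430,000) = 540,000 × 760,000 − 14,000 × 430,000 = 404,380,000,000, so EBIT = 404,380,000,000 ÷ 330,000 = 1,225,393.94.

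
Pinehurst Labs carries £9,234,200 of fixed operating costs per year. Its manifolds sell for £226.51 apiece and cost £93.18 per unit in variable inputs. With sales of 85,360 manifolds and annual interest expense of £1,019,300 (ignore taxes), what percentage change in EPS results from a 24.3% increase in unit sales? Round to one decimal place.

Total contribution margin = 85,360 × £133.33 = £11,381,048.80.
EBIT = £11,381,048.80 − £9,234,200 = £2,146,848.80.
Interest = £1,019,300.00, so EBIT − I = £1,127,548.80.
Degree of combined leverage = contribution ÷ (EBIT − I) = £11,381,048.80 ÷ £1,127,548.80 = 10.0936.
%ΔEPS = DCL × %ΔSales = 10.0936 × +24.3% = +245.3%.

+245.3%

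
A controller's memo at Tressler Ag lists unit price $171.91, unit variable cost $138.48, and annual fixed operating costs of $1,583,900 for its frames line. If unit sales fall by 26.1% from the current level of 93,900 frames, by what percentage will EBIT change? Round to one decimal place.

-52.7%

Contribution at this volume is 93,900 × $33.43 = $3,139,077.00.
Operating income = contribution − fixed costs = $3,139,077.00 − $1,583,900 = $1,555,177.00.
So DOL = total CM / EBIT = $3,139,077.00 / $1,555,177.00 = 2.0185.
%ΔEBIT = DOL × %ΔSales = 2.0185 × -26.1% = -52.7%.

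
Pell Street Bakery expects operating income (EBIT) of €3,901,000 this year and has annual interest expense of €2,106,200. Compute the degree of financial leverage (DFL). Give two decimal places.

2.17

Annual interest charges come to €2,106,200.00.
Degree of financial leverage = EBIT / (EBIT − interest) = €3,901,000 / €1,794,800.00 = 2.1735.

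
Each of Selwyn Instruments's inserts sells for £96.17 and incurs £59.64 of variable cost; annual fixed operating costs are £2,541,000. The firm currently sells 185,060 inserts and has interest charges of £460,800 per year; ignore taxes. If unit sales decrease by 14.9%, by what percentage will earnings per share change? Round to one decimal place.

Total contribution margin = 185,060 × £36.53 = £6,760,241.80.
Operating income = contribution − fixed costs = £6,760,241.80 − £2,541,000 = £4,219,241.80.
Interest = £460,800.00, so EBIT − I = £3,758,441.80.
Degree of combined leverage = contribution ÷ (EBIT − I) = £6,760,241.80 ÷ £3,758,441.80 = 1.7987.
EPS therefore changes by 1.7987 × (-14.9%) = -26.8%.

-26.8%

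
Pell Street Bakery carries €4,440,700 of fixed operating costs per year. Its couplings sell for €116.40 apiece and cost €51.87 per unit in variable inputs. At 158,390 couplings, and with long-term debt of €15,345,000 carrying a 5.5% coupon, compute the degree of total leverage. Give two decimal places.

2.07

At 158,390 units, contribution = 158,390 × €64.53 = €10,220,906.70.
EBIT = €10,220,906.70 − €4,440,700 = €5,780,206.70. Interest = €843,975.00.
DOL = €10,220,906.70 ÷ €5,780,206.70 = 1.7683; DFL = €5,780,206.70 ÷ €4,936,231.70 = 1.1710.
Combined leverage = 1.7683 × 1.1710 = 2.0707.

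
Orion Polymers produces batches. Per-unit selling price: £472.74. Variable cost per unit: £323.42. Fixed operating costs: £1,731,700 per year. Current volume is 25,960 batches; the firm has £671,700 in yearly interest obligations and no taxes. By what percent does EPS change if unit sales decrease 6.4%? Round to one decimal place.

At 25,960 units, contribution = 25,960 × £149.32 = £3,876,347.20.
Operating income = contribution − fixed costs = £3,876,347.20 − £1,731,700 = £2,144,647.20.
Interest = £671,700.00, so EBIT − I = £1,472,947.20.
Degree of combined leverage = contribution ÷ (EBIT − I) = £3,876,347.20 ÷ £1,472,947.20 = 2.6317.
EPS therefore changes by 2.6317 × (-6.4%) = -16.8%.

-16.8%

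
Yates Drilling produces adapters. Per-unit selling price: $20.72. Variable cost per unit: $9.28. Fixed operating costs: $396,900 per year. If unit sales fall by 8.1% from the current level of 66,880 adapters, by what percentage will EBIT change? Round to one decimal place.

Total contribution margin = 66,880 × $11.44 = $765,107.20.
EBIT = $765,107.20 − $396,900 = $368,207.20.
So DOL = total CM / EBIT = $765,107.20 / $368,207.20 = 2.0779.
Operating income changes by 2.0779 × -8.1% = -16.8%.

-16.8%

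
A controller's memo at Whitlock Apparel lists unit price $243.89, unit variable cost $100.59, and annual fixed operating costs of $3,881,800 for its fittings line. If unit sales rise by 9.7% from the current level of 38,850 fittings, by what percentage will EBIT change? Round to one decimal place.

Total contribution margin = 38,850 × $143.30 = $5,567,205.00.
Operating income = contribution − fixed costs = $5,567,205.00 − $3,881,800 = $1,685,405.00.
Degree of operating leverage = $5,567,205.00 / $1,685,405.00 = 3.3032.
%ΔEBIT = DOL × %ΔSales = 3.3032 × +9.7% = +32.0%.

+32.0%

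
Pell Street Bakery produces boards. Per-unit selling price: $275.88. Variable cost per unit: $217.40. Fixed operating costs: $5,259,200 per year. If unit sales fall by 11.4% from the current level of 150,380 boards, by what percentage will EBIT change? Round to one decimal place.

-28.4%

Contribution at this volume is 150,380 × $58.48 = $8,794,222.40.
Operating income = contribution − fixed costs = $8,794,222.40 − $5,259,200 = $3,535,022.40.
So DOL = total CM / EBIT = $8,794,222.40 / $3,535,022.40 = 2.4877.
Operating income changes by 2.4877 × -11.4% = -28.4%.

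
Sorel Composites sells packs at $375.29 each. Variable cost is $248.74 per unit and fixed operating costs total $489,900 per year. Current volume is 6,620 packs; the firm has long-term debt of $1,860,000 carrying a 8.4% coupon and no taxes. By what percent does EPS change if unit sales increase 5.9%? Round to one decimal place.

+25.8%

Total contribution margin = 6,620 × $126.55 = $837,761.00.
EBIT = $837,761.00 − $489,900 = $347,861.00.
Interest = $156,240.00, so EBIT − I = $191,621.00.
Degree of combined leverage = contribution ÷ (EBIT − I) = $837,761.00 ÷ $191,621.00 = 4.3720.
%ΔEPS = DCL × %ΔSales = 4.3720 × +5.9% = +25.8%.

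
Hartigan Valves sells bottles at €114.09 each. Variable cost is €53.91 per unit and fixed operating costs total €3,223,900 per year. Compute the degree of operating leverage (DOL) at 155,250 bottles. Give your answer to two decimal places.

Contribution at this volume is 155,250 × €60.18 = €9,342,945.00.
Subtracting fixed costs: EBIT = €9,342,945.00 − €3,223,900 = €6,119,045.00.
DOL = contribution ÷ EBIT = €9,342,945.00 ÷ €6,119,045.00 = 1.5269.

1.53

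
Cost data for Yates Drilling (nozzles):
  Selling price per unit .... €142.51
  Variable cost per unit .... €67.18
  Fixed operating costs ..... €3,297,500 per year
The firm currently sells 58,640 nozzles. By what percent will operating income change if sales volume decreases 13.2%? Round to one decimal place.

Total contribution margin = 58,640 × €75.33 = €4,417,351.20.
Subtracting fixed costs: EBIT = €4,417,351.20 − €3,297,500 = €1,119,851.20.
So DOL = total CM / EBIT = €4,417,351.20 / €1,119,851.20 = 3.9446.
So EBIT moves 3.9446 × (-13.2%) = -52.1%.

-52.1%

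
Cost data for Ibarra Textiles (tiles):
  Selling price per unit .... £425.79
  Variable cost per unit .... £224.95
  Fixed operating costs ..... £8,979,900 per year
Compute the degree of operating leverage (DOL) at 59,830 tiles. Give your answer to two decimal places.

Total contribution margin = 59,830 × £200.84 = £12,016,257.20.
EBIT = £12,016,257.20 − £8,979,900 = £3,036,357.20.
DOL = contribution ÷ EBIT = £12,016,257.20 ÷ £3,036,357.20 = 3.9575.

3.96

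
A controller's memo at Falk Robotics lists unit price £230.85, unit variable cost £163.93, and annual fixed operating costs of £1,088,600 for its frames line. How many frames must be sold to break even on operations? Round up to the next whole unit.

Each unit contributes £230.85 − £163.93 = £66.92.
Break-even Q = £1,088,600 / £66.92 = 16,267.18 → 16,268 frames.

16,268 frames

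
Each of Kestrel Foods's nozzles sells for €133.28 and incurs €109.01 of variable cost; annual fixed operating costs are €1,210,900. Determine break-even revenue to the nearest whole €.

Contribution margin per unit = €133.28 − €109.01 = €24.27, a CM ratio of €24.27 ÷ €133.28 = 0.1821.
Break-even sales = FC ÷ CM ratio = €1,210,900 × €133.28 / €24.27 = €6,649,722.

€6,649,722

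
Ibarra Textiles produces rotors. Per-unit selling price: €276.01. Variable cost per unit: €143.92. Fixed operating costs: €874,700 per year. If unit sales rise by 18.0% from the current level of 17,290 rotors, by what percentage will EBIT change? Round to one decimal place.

At 17,290 units, contribution = 17,290 × €132.09 = €2,283,836.10.
EBIT = €2,283,836.10 − €874,700 = €1,409,136.10.
So DOL = total CM / EBIT = €2,283,836.10 / €1,409,136.10 = 1.6207.
%ΔEBIT = DOL × %ΔSales = 1.6207 × +18.0% = +29.2%.

+29.2%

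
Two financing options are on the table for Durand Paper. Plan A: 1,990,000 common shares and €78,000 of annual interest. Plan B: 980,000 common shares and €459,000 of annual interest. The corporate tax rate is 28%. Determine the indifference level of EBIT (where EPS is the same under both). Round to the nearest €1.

At indifference, (EBIT − 78,000)(1 − t)/1,990,000 = (EBIT − 459,000)(1 − t)/980,000.
The (1 − t) factor cancels: (EBIT − 78,000) × 980,000 = (EBIT − 459,000) × 1,990,000.
Solving, EBIT = (459,000·1,990,000 − 78,000·980,000) / (1,990,000 − 980,000) = 836,970,000,000 / 1,010,000 = 828,683.17.

€828,683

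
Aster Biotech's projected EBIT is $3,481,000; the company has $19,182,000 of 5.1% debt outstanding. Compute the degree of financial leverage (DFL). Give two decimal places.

1.39

Annual interest charges come to $978,282.00.
Degree of financial leverage = EBIT / (EBIT − interest) = $3,481,000 / $2,502,718.00 = 1.3909.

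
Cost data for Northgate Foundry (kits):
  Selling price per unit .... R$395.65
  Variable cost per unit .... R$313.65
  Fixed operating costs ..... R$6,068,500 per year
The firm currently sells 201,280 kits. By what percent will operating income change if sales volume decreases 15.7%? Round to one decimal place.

Total contribution margin = 201,280 × R$82.00 = R$16,504,960.00.
EBIT = R$16,504,960.00 − R$6,068,500 = R$10,436,460.00.
DOL = contribution ÷ EBIT = R$16,504,960.00 ÷ R$10,436,460.00 = 1.5815.
Operating income changes by 1.5815 × -15.7% = -24.8%.

-24.8%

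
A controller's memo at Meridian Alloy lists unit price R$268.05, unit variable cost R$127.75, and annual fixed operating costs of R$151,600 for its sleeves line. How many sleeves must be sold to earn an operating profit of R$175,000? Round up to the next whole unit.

Each unit contributes R$268.05 − R$127.75 = R$140.30.
Need Q such that Q × R$140.30 − R$151,600 = R$175,000, i.e. Q = R$326,600 / R$140.30 = 2,327.87 → 2,328.

2,328 sleeves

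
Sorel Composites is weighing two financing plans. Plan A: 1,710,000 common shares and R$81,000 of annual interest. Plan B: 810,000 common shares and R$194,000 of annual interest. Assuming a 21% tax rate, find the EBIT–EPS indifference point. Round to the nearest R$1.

R$295,700

Set EPS_A = EPS_B: (EBIT − R$81,000)(1 − 0.21) ÷ 1,710,000 = (EBIT − R$194,000)(1 − 0.21) ÷ 810,000.
The (1 − t) factor cancels: (EBIT − 81,000) × 810,000 = (EBIT − 194,000) × 1,710,000.
Solving, EBIT = (194,000·1,710,000 − 81,000·810,000) / (1,710,000 − 810,000) = 266,130,000,000 / 900,000 = 295,700.00.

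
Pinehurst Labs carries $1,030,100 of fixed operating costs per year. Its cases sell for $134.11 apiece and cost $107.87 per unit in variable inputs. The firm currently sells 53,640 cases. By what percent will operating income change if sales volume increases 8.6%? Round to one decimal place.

+32.1%

Contribution at this volume is 53,640 × $26.24 = $1,407,513.60.
EBIT = $1,407,513.60 − $1,030,100 = $377,413.60.
So DOL = total CM / EBIT = $1,407,513.60 / $377,413.60 = 3.7294.
So EBIT moves 3.7294 × (+8.6%) = +32.1%.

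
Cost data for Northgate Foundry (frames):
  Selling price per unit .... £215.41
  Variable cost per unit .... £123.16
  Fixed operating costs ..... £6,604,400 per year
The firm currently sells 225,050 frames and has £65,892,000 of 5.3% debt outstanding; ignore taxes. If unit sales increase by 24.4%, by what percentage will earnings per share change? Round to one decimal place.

+47.5%

At 225,050 units, contribution = 225,050 × £92.25 = £20,760,862.50.
EBIT = £20,760,862.50 − £6,604,400 = £14,156,462.50.
After interest of £3,492,276.00, pre-tax earnings = £10,664,186.50.
Degree of combined leverage = contribution ÷ (EBIT − I) = £20,760,862.50 ÷ £10,664,186.50 = 1.9468.
%ΔEPS = DCL × %ΔSales = 1.9468 × +24.4% = +47.5%.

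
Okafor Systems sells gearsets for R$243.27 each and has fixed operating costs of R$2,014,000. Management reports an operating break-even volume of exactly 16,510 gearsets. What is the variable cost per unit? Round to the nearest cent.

R$121.28

Contribution per unit must be FC / Q = R$2,014,000 / 16,510 = R$121.9867.
Variable cost per unit = R$243.27 − R$121.9867 = R$121.28.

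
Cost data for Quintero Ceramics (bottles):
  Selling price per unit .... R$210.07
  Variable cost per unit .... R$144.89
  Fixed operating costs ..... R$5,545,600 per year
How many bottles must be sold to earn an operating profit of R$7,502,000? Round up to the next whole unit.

200,178 bottles

Unit CM = price − variable cost = R$210.07 − R$144.89 = R$65.18.
Need Q such that Q × R$65.18 − R$5,545,600 = R$7,502,000, i.e. Q = R$13,047,600 / R$65.18 = 200,177.97 → 200,178.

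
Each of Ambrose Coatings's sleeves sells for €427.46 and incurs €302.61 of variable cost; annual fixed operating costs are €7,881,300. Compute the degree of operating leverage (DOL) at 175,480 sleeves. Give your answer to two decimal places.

1.56

Contribution at this volume is 175,480 × €124.85 = €21,908,678.00.
Subtracting fixed costs: EBIT = €21,908,678.00 − €7,881,300 = €14,027,378.00.
So DOL = total CM / EBIT = €21,908,678.00 / €14,027,378.00 = 1.5619.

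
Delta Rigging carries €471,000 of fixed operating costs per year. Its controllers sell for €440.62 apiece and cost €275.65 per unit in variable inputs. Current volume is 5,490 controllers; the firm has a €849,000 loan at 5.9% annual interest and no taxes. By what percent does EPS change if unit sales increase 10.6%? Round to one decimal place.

+25.0%

Contribution at this volume is 5,490 × €164.97 = €905,685.30.
Subtracting fixed costs: EBIT = €905,685.30 − €471,000 = €434,685.30.
Interest = €50,091.00, so EBIT − I = €384,594.30.
Degree of combined leverage = contribution ÷ (EBIT − I) = €905,685.30 ÷ €384,594.30 = 2.3549.
EPS therefore changes by 2.3549 × (+10.6%) = +25.0%.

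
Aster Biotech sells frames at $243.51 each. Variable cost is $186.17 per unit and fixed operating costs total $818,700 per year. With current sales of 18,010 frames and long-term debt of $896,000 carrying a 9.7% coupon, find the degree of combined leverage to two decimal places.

Total contribution margin = 18,010 × $57.34 = $1,032,693.40.
EBIT = $1,032,693.40 − $818,700 = $213,993.40. Interest = $86,912.00.
DOL = $1,032,693.40 ÷ $213,993.40 = 4.8258; DFL = $213,993.40 ÷ $127,081.40 = 1.6839.
Combined leverage = 4.8258 × 1.6839 = 8.1262.

8.13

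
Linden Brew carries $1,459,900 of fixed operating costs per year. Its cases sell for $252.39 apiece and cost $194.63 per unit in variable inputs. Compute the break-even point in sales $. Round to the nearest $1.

$6,379,227

Contribution margin per unit = $252.39 − $194.63 = $57.76, a CM ratio of $57.76 ÷ $252.39 = 0.2289.
Break-even revenue = fixed costs × price ÷ CM = $1,459,900 × $252.39 ÷ $57.76 = $6,379,227.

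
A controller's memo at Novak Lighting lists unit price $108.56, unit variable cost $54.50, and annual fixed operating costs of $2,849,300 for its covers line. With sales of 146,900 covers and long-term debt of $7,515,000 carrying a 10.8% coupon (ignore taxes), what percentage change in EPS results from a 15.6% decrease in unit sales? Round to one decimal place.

-28.9%

Total contribution margin = 146,900 × $54.06 = $7,941,414.00.
Operating income = contribution − fixed costs = $7,941,414.00 − $2,849,300 = $5,092,114.00.
After interest of $811,620.00, pre-tax earnings = $4,280,494.00.
Degree of combined leverage = contribution ÷ (EBIT − I) = $7,941,414.00 ÷ $4,280,494.00 = 1.8553.
%ΔEPS = DCL × %ΔSales = 1.8553 × -15.6% = -28.9%.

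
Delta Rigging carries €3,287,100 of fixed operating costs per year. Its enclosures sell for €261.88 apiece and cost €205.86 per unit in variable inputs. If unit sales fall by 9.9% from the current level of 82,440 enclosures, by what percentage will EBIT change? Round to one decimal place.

-34.3%

Contribution at this volume is 82,440 × €56.02 = €4,618,288.80.
Subtracting fixed costs: EBIT = €4,618,288.80 − €3,287,100 = €1,331,188.80.
So DOL = total CM / EBIT = €4,618,288.80 / €1,331,188.80 = 3.4693.
So EBIT moves 3.4693 × (-9.9%) = -34.3%.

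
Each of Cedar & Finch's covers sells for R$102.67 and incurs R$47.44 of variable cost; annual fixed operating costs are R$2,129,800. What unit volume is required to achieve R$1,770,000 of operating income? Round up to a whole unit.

Contribution margin per unit = R$102.67 − R$47.44 = R$55.23.
Units = (FC + target) / CM = (R$2,129,800 + R$1,770,000) / R$55.23 = 70,610.18, so 70,611 covers.

70,611 covers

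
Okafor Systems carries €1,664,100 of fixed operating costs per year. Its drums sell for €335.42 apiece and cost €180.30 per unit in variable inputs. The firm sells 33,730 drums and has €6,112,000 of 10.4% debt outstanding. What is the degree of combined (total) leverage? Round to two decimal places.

At 33,730 units, contribution = 33,730 × €155.12 = €5,232,197.60.
EBIT = €5,232,197.60 − €1,664,100 = €3,568,097.60. Interest = €635,648.00, so EBIT − I = €2,932,449.60.
DCL = contribution ÷ (EBIT − I) = €5,232,197.60 ÷ €2,932,449.60 = 1.7842.

1.78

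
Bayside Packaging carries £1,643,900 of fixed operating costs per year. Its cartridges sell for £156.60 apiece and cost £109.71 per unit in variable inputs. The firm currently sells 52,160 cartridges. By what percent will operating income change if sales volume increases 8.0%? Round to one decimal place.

+24.4%

At 52,160 units, contribution = 52,160 × £46.89 = £2,445,782.40.
Subtracting fixed costs: EBIT = £2,445,782.40 − £1,643,900 = £801,882.40.
Degree of operating leverage = £2,445,782.40 / £801,882.40 = 3.0501.
So EBIT moves 3.0501 × (+8.0%) = +24.4%.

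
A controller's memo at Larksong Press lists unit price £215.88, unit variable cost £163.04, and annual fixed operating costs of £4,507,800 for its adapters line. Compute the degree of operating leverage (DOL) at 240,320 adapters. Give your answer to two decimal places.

At 240,320 units, contribution = 240,320 × £52.84 = £12,698,508.80.
Subtracting fixed costs: EBIT = £12,698,508.80 − £4,507,800 = £8,190,708.80.
So DOL = total CM / EBIT = £12,698,508.80 / £8,190,708.80 = 1.5504.

1.55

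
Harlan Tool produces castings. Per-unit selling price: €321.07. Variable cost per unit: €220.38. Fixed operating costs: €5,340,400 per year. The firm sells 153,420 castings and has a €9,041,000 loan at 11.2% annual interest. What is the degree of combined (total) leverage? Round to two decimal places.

Contribution at this volume is 153,420 × €100.69 = €15,447,859.80.
Operating income = contribution − fixed costs = €15,447,859.80 − €5,340,400 = €10,107,459.80. Interest = €1,012,592.00, so EBIT − I = €9,094,867.80.
Degree of total leverage = total CM / (EBIT − interest) = €15,447,859.80 / €9,094,867.80 = 1.6985.

1.70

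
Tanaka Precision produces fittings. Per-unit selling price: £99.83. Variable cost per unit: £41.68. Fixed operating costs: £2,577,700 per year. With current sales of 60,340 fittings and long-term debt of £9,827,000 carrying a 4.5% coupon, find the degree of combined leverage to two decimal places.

7.18

At 60,340 units, contribution = 60,340 × £58.15 = £3,508,771.00.
Operating income = contribution − fixed costs = £3,508,771.00 − £2,577,700 = £931,071.00. Interest = £442,215.00, so EBIT − I = £488,856.00.
DCL = contribution ÷ (EBIT − I) = £3,508,771.00 ÷ £488,856.00 = 7.1775.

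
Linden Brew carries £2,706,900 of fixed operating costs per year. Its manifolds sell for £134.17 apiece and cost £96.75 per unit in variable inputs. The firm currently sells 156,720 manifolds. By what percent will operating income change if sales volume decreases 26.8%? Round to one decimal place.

-49.8%

Contribution at this volume is 156,720 × £37.42 = £5,864,462.40.
EBIT = £5,864,462.40 − £2,706,900 = £3,157,562.40.
DOL = contribution ÷ EBIT = £5,864,462.40 ÷ £3,157,562.40 = 1.8573.
So EBIT moves 1.8573 × (-26.8%) = -49.8%.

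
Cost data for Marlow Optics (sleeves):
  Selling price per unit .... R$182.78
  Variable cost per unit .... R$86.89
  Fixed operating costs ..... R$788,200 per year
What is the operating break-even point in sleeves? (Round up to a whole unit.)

8,220 sleeves

Unit CM = price − variable cost = R$182.78 − R$86.89 = R$95.89.
Units to break even: R$788,200 ÷ R$95.89 = 8,219.84, rounded up to 8,220.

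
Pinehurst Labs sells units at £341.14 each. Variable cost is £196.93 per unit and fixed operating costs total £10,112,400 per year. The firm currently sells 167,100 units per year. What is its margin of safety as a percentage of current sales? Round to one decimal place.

58.0%

Unit CM = price − variable cost = £341.14 − £196.93 = £144.21. Break-even units = £10,112,400 ÷ £144.21 = 70,122.74; break-even revenue = 70,122.74 × £341.14 = £23,921,670.73.
Actual sales revenue = 167,100 × £341.14 = £57,004,494.00.
Margin of safety = (£57,004,494.00 − £23,921,670.73) ÷ £57,004,494.00 = 58.0%.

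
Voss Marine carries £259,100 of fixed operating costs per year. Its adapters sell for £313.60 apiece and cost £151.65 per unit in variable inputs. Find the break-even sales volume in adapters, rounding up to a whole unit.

Unit CM = price − variable cost = £313.60 − £151.65 = £161.95.
Break-even Q = £259,100 / £161.95 = 1,599.88 → 1,600 adapters.

1,600 adapters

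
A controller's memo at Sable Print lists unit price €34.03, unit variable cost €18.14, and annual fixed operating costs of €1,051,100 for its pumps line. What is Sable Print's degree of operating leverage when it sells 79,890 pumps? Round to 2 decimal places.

5.81

At 79,890 units, contribution = 79,890 × €15.89 = €1,269,452.10.
Subtracting fixed costs: EBIT = €1,269,452.10 − €1,051,100 = €218,352.10.
Degree of operating leverage = €1,269,452.10 / €218,352.10 = 5.8138.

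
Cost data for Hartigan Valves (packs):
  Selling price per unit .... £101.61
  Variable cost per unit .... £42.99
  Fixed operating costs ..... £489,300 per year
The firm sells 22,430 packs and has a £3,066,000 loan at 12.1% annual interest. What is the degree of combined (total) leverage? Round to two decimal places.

Total contribution margin = 22,430 × £58.62 = £1,314,846.60.
EBIT = £1,314,846.60 − £489,300 = £825,546.60. Interest = £370,986.00.
DOL = £1,314,846.60 ÷ £825,546.60 = 1.5927; DFL = £825,546.60 ÷ £454,560.60 = 1.8161.
DCL = DOL × DFL = 1.5927 × 1.8161 = 2.8925.

2.89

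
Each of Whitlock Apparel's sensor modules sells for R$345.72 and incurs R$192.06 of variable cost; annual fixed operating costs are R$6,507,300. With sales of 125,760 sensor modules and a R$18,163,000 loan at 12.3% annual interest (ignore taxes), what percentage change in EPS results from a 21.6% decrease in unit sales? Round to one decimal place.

At 125,760 units, contribution = 125,760 × R$153.66 = R$19,324,281.60.
EBIT = R$19,324,281.60 − R$6,507,300 = R$12,816,981.60.
Interest = R$2,234,049.00, so EBIT − I = R$10,582,932.60.
Degree of combined leverage = contribution ÷ (EBIT − I) = R$19,324,281.60 ÷ R$10,582,932.60 = 1.8260.
%ΔEPS = DCL × %ΔSales = 1.8260 × -21.6% = -39.4%.

-39.4%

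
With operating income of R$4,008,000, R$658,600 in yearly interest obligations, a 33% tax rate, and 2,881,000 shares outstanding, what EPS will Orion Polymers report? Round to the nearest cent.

Interest = R$658,600.00, so EBT = R$4,008,000 − R$658,600.00 = R$3,349,400.00.
After tax at 33%: net income = R$3,349,400.00 × 0.67 = R$2,244,098.00.
Per share: R$2,244,098.00 / 2,881,000 shares = R$0.78.

R$0.78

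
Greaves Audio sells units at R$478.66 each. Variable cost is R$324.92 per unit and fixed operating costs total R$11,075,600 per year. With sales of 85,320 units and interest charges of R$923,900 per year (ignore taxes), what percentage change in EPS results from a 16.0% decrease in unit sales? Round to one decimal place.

At 85,320 units, contribution = 85,320 × R$153.74 = R$13,117,096.80.
Subtracting fixed costs: EBIT = R$13,117,096.80 − R$11,075,600 = R$2,041,496.80.
Interest = R$923,900.00, so EBIT − I = R$1,117,596.80.
DCL = total CM / (EBIT − I) = R$13,117,096.80 / R$1,117,596.80 = 11.7369.
%ΔEPS = DCL × %ΔSales = 11.7369 × -16.0% = -187.8%.

-187.8%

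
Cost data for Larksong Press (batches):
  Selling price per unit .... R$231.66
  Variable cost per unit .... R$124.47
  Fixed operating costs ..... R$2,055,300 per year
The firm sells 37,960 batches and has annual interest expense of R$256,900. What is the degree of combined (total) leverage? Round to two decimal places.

Total contribution margin = 37,960 × R$107.19 = R$4,068,932.40.
EBIT = R$4,068,932.40 − R$2,055,300 = R$2,013,632.40. Interest = R$256,900.00.
DOL = R$4,068,932.40 ÷ R$2,013,632.40 = 2.0207; DFL = R$2,013,632.40 ÷ R$1,756,732.40 = 1.1462.
Combined leverage = 2.0207 × 1.1462 = 2.3161.

2.32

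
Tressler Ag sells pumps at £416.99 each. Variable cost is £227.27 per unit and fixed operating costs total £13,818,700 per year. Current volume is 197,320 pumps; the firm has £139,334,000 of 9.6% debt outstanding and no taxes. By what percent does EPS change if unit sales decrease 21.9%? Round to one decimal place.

-80.1%

Total contribution margin = 197,320 × £189.72 = £37,435,550.40.
Subtracting fixed costs: EBIT = £37,435,550.40 − £13,818,700 = £23,616,850.40.
After interest of £13,376,064.00, pre-tax earnings = £10,240,786.40.
Degree of combined leverage = contribution ÷ (EBIT − I) = £37,435,550.40 ÷ £10,240,786.40 = 3.6555.
%ΔEPS = DCL × %ΔSales = 3.6555 × -21.9% = -80.1%.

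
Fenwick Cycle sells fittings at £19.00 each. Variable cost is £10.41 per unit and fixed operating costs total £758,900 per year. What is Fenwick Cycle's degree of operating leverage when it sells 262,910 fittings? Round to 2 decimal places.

Contribution at this volume is 262,910 × £8.59 = £2,258,396.90.
EBIT = £2,258,396.90 − £758,900 = £1,499,496.90.
So DOL = total CM / EBIT = £2,258,396.90 / £1,499,496.90 = 1.5061.

1.51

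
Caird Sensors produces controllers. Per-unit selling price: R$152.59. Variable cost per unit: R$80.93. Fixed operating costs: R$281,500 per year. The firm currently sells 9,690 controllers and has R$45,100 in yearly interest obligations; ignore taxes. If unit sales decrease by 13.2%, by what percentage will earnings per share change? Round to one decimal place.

-24.9%

At 9,690 units, contribution = 9,690 × R$71.66 = R$694,385.40.
Subtracting fixed costs: EBIT = R$694,385.40 − R$281,500 = R$412,885.40.
After interest of R$45,100.00, pre-tax earnings = R$367,785.40.
Degree of combined leverage = contribution ÷ (EBIT − I) = R$694,385.40 ÷ R$367,785.40 = 1.8880.
EPS therefore changes by 1.8880 × (-13.2%) = -24.9%.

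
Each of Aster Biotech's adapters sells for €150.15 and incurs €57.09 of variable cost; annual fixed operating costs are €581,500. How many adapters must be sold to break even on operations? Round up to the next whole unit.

Contribution margin per unit = €150.15 − €57.09 = €93.06.
Units to break even: €581,500 ÷ €93.06 = 6,248.66, rounded up to 6,249.

6,249 adapters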